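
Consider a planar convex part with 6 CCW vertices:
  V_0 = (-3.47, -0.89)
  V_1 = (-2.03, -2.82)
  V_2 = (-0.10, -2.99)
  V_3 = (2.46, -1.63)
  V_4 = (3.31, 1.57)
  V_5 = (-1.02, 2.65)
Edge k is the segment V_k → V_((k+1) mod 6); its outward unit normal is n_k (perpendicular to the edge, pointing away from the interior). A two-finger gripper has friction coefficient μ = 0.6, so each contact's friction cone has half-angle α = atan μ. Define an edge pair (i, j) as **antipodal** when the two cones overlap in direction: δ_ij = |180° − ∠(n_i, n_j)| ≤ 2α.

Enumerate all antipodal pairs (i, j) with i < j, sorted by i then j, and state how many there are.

count = 7; pairs: (0,3), (0,4), (1,4), (1,5), (2,4), (2,5), (3,5)

α = atan 0.6 = 30.96°;  2α = 61.93°
n_0 = (-0.8015, -0.5980)
n_1 = (-0.0877, -0.9961)
n_2 = (+0.4692, -0.8831)
n_3 = (+0.9665, -0.2567)
n_4 = (+0.2420, +0.9703)
n_5 = (-0.8223, +0.5691)
  (0,1): δ = 131.76°  ·
  (0,2): δ = 98.75°  ·
  (0,3): δ = 51.60°  ✓
  (0,4): δ = 39.27°  ✓
  (0,5): δ = 108.59°  ·
  (1,2): δ = 146.99°  ·
  (1,3): δ = 99.84°  ·
  (1,4): δ = 8.97°  ✓
  (1,5): δ = 60.35°  ✓
  (2,3): δ = 132.86°  ·
  (2,4): δ = 41.98°  ✓
  (2,5): δ = 27.33°  ✓
  (3,4): δ = 89.13°  ·
  (3,5): δ = 19.81°  ✓
  (4,5): δ = 110.68°  ·
antipodal pairs: 7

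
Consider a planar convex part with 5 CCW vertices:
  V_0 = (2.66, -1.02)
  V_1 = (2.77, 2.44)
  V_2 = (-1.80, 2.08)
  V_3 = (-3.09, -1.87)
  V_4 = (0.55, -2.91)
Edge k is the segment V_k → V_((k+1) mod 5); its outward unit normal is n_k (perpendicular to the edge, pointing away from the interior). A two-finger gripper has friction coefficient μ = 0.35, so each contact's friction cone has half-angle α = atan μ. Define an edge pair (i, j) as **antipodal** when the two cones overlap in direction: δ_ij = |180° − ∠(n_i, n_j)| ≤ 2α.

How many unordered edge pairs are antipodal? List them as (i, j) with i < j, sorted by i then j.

count = 4; pairs: (0,2), (1,3), (1,4), (2,4)

α = atan 0.35 = 19.29°;  2α = 38.58°
n_0 = (+0.9995, -0.0318)
n_1 = (-0.0785, +0.9969)
n_2 = (-0.9506, +0.3104)
n_3 = (-0.2747, -0.9615)
n_4 = (+0.6672, -0.7449)
  (0,1): δ = 83.67°  ·
  (0,2): δ = 16.27°  ✓
  (0,3): δ = 75.88°  ·
  (0,4): δ = 133.67°  ·
  (1,2): δ = 112.59°  ·
  (1,3): δ = 20.45°  ✓
  (1,4): δ = 37.35°  ✓
  (2,3): δ = 87.86°  ·
  (2,4): δ = 30.06°  ✓
  (3,4): δ = 122.20°  ·
antipodal pairs: 4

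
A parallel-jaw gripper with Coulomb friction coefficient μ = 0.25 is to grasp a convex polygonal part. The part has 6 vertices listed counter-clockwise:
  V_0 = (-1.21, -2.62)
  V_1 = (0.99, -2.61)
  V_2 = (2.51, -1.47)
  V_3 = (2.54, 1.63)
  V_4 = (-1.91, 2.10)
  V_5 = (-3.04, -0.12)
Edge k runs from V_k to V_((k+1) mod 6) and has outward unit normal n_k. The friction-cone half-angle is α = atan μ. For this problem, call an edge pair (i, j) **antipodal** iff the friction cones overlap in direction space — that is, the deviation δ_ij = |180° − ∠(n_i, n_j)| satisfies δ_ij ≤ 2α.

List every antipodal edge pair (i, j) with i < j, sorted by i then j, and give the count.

count = 3; pairs: (0,3), (1,4), (2,4)

α = atan 0.25 = 14.04°;  2α = 28.07°
n_0 = (+0.0045, -1.0000)
n_1 = (+0.6000, -0.8000)
n_2 = (+1.0000, -0.0097)
n_3 = (+0.1050, +0.9945)
n_4 = (-0.8912, +0.4536)
n_5 = (-0.8069, -0.5907)
  (0,1): δ = 143.39°  ·
  (0,2): δ = 90.81°  ·
  (0,3): δ = 6.29°  ✓
  (0,4): δ = 62.76°  ·
  (0,5): δ = 125.94°  ·
  (1,2): δ = 127.42°  ·
  (1,3): δ = 42.90°  ·
  (1,4): δ = 26.15°  ✓
  (1,5): δ = 89.33°  ·
  (2,3): δ = 95.47°  ·
  (2,4): δ = 26.42°  ✓
  (2,5): δ = 36.76°  ·
  (3,4): δ = 110.95°  ·
  (3,5): δ = 47.77°  ·
  (4,5): δ = 116.82°  ·
antipodal pairs: 3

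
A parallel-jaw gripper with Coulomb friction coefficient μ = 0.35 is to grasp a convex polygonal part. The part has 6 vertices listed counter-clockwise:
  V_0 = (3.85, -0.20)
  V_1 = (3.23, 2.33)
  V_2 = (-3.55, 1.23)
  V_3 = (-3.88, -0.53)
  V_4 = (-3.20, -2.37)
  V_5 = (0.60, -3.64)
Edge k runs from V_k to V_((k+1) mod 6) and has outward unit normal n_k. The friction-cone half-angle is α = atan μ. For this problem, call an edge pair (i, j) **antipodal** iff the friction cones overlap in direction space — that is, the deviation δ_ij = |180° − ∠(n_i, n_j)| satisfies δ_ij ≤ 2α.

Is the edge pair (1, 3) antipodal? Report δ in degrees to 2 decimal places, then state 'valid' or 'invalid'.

α = atan 0.35 = 19.29°;  2α = 38.58°
edge 1: e_1 = (-6.78, -1.10);  n_1 = (-0.1601, +0.9871)
edge 3: e_3 = (+0.68, -1.84);  n_3 = (-0.9380, -0.3467)
∠(n_1, n_3) = 101.07°
δ = |180° − 101.07°| = 78.93°
78.93° > 2α = 38.58°  →  invalid

δ = 78.93°, invalid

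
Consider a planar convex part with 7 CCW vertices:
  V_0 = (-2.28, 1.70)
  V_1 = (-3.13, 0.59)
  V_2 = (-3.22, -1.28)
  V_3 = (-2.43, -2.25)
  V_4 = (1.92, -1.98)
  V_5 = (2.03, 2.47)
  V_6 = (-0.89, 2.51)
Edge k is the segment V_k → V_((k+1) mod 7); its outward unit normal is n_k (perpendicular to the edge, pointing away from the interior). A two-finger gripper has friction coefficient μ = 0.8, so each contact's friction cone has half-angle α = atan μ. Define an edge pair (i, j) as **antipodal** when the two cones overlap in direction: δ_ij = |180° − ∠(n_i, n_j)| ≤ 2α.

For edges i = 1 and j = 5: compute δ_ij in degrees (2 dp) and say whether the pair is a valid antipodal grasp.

α = atan 0.8 = 38.66°;  2α = 77.32°
edge 1: e_1 = (-0.09, -1.87);  n_1 = (-0.9988, +0.0481)
edge 5: e_5 = (-2.92, +0.04);  n_5 = (+0.0137, +0.9999)
∠(n_1, n_5) = 88.03°
δ = |180° − 88.03°| = 91.97°
91.97° > 2α = 77.32°  →  invalid

δ = 91.97°, invalid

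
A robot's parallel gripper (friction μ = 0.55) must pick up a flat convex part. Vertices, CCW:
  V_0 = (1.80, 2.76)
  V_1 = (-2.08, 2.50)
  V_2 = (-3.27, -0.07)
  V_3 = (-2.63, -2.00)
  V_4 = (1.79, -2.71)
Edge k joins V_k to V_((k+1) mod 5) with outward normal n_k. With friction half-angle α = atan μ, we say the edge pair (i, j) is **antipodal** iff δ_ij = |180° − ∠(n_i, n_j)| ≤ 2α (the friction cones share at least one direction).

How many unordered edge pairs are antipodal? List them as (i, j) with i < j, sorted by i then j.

α = atan 0.55 = 28.81°;  2α = 57.62°
n_0 = (-0.0669, +0.9978)
n_1 = (-0.9074, +0.4202)
n_2 = (-0.9492, -0.3148)
n_3 = (-0.1586, -0.9873)
n_4 = (+1.0000, -0.0018)
  (0,1): δ = 118.68°  ·
  (0,2): δ = 75.49°  ·
  (0,3): δ = 12.96°  ✓
  (0,4): δ = 86.06°  ·
  (1,2): δ = 136.81°  ·
  (1,3): δ = 74.28°  ·
  (1,4): δ = 24.74°  ✓
  (2,3): δ = 117.47°  ·
  (2,4): δ = 18.45°  ✓
  (3,4): δ = 80.98°  ·
antipodal pairs: 3

count = 3; pairs: (0,3), (1,4), (2,4)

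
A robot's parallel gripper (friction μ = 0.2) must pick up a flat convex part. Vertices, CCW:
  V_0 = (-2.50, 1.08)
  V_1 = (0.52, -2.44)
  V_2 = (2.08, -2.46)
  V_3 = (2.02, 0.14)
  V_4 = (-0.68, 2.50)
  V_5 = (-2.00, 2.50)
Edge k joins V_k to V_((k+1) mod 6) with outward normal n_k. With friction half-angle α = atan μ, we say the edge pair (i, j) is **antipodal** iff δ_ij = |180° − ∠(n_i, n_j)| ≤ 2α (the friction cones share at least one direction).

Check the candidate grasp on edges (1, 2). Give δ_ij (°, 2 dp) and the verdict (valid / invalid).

δ = 87.94°, invalid

α = atan 0.2 = 11.31°;  2α = 22.62°
edge 1: e_1 = (+1.56, -0.02);  n_1 = (-0.0128, -0.9999)
edge 2: e_2 = (-0.06, +2.60);  n_2 = (+0.9997, +0.0231)
∠(n_1, n_2) = 92.06°
δ = |180° − 92.06°| = 87.94°
87.94° > 2α = 22.62°  →  invalid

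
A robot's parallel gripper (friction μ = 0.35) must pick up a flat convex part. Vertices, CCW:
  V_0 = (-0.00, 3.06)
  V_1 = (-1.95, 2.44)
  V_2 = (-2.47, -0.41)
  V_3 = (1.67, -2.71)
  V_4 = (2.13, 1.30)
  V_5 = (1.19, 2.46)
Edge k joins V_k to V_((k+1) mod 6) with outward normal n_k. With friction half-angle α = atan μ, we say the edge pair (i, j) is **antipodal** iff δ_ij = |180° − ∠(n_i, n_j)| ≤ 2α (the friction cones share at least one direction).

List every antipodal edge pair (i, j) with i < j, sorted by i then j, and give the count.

count = 3; pairs: (1,3), (2,4), (2,5)

α = atan 0.35 = 19.29°;  2α = 38.58°
n_0 = (-0.3030, +0.9530)
n_1 = (-0.9838, +0.1795)
n_2 = (-0.4856, -0.8742)
n_3 = (+0.9935, -0.1140)
n_4 = (+0.7769, +0.6296)
n_5 = (+0.4502, +0.8929)
  (0,1): δ = 117.98°  ·
  (0,2): δ = 46.69°  ·
  (0,3): δ = 65.82°  ·
  (0,4): δ = 111.38°  ·
  (0,5): δ = 135.60°  ·
  (1,2): δ = 108.71°  ·
  (1,3): δ = 3.80°  ✓
  (1,4): δ = 49.36°  ·
  (1,5): δ = 73.58°  ·
  (2,3): δ = 67.49°  ·
  (2,4): δ = 21.93°  ✓
  (2,5): δ = 2.30°  ✓
  (3,4): δ = 134.44°  ·
  (3,5): δ = 110.21°  ·
  (4,5): δ = 155.78°  ·
antipodal pairs: 3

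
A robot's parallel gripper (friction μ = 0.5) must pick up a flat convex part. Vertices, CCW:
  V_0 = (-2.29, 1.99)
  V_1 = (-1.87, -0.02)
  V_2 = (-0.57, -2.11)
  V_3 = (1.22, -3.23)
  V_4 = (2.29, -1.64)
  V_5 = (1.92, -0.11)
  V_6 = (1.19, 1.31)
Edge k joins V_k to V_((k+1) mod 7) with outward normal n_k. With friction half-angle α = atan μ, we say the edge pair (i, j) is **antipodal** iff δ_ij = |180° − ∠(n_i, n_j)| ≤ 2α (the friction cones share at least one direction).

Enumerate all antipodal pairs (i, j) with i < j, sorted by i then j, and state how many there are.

α = atan 0.5 = 26.57°;  2α = 53.13°
n_0 = (-0.9789, -0.2045)
n_1 = (-0.8491, -0.5282)
n_2 = (-0.5304, -0.8477)
n_3 = (+0.8296, -0.5583)
n_4 = (+0.9720, +0.2351)
n_5 = (+0.8894, +0.4572)
n_6 = (+0.1918, +0.9814)
  (0,1): δ = 159.92°  ·
  (0,2): δ = 133.84°  ·
  (0,3): δ = 45.74°  ✓
  (0,4): δ = 1.79°  ✓
  (0,5): δ = 15.40°  ✓
  (0,6): δ = 67.14°  ·
  (1,2): δ = 153.92°  ·
  (1,3): δ = 65.82°  ·
  (1,4): δ = 18.29°  ✓
  (1,5): δ = 4.68°  ✓
  (1,6): δ = 47.06°  ✓
  (2,3): δ = 91.90°  ·
  (2,4): δ = 44.37°  ✓
  (2,5): δ = 30.76°  ✓
  (2,6): δ = 20.98°  ✓
  (3,4): δ = 132.47°  ·
  (3,5): δ = 118.85°  ·
  (3,6): δ = 67.12°  ·
  (4,5): δ = 166.39°  ·
  (4,6): δ = 114.65°  ·
  (5,6): δ = 128.26°  ·
antipodal pairs: 9

count = 9; pairs: (0,3), (0,4), (0,5), (1,4), (1,5), (1,6), (2,4), (2,5), (2,6)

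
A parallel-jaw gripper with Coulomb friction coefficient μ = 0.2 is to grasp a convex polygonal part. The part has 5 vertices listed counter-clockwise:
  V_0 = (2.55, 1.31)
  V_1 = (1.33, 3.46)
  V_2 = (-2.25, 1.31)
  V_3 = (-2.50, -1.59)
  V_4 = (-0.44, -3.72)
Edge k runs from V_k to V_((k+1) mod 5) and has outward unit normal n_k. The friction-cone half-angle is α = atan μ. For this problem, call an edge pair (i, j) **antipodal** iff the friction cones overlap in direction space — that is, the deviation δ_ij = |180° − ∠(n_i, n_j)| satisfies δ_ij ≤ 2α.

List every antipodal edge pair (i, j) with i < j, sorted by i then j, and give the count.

count = 1; pairs: (0,3)

α = atan 0.2 = 11.31°;  2α = 22.62°
n_0 = (+0.8697, +0.4935)
n_1 = (-0.5148, +0.8573)
n_2 = (-0.9963, +0.0859)
n_3 = (-0.7188, -0.6952)
n_4 = (+0.8596, -0.5110)
  (0,1): δ = 88.59°  ·
  (0,2): δ = 34.50°  ·
  (0,3): δ = 14.47°  ✓
  (0,4): δ = 119.70°  ·
  (1,2): δ = 125.91°  ·
  (1,3): δ = 76.94°  ·
  (1,4): δ = 28.28°  ·
  (2,3): δ = 131.03°  ·
  (2,4): δ = 25.80°  ·
  (3,4): δ = 74.77°  ·
antipodal pairs: 1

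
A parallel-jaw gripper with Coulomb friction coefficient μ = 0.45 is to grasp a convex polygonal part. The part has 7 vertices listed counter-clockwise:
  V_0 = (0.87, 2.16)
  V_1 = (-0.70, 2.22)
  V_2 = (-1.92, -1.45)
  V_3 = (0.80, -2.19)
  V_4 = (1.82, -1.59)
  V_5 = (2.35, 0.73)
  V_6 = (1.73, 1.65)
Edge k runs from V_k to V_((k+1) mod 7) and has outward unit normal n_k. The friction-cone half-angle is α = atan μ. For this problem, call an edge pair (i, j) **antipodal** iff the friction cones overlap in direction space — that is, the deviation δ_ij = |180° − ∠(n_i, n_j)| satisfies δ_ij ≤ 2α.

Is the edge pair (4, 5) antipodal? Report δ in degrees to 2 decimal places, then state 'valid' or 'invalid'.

α = atan 0.45 = 24.23°;  2α = 48.46°
edge 4: e_4 = (+0.53, +2.32);  n_4 = (+0.9749, -0.2227)
edge 5: e_5 = (-0.62, +0.92);  n_5 = (+0.8293, +0.5589)
∠(n_4, n_5) = 46.84°
δ = |180° − 46.84°| = 133.16°
133.16° > 2α = 48.46°  →  invalid

δ = 133.16°, invalid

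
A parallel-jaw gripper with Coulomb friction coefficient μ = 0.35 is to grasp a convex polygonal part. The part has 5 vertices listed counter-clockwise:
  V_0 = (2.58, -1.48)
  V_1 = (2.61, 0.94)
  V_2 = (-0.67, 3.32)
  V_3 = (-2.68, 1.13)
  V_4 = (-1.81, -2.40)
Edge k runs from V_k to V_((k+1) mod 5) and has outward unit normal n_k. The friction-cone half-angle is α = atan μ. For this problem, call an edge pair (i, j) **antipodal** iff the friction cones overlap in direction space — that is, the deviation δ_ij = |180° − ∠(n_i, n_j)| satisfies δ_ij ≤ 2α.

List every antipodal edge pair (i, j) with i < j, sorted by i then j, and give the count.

α = atan 0.35 = 19.29°;  2α = 38.58°
n_0 = (+0.9999, -0.0124)
n_1 = (+0.5873, +0.8094)
n_2 = (-0.7367, +0.6762)
n_3 = (-0.9709, -0.2393)
n_4 = (+0.2051, -0.9787)
  (0,1): δ = 125.25°  ·
  (0,2): δ = 41.84°  ·
  (0,3): δ = 14.56°  ✓
  (0,4): δ = 102.55°  ·
  (1,2): δ = 96.58°  ·
  (1,3): δ = 40.19°  ·
  (1,4): δ = 47.80°  ·
  (2,3): δ = 123.61°  ·
  (2,4): δ = 35.62°  ✓
  (3,4): δ = 92.01°  ·
antipodal pairs: 2

count = 2; pairs: (0,3), (2,4)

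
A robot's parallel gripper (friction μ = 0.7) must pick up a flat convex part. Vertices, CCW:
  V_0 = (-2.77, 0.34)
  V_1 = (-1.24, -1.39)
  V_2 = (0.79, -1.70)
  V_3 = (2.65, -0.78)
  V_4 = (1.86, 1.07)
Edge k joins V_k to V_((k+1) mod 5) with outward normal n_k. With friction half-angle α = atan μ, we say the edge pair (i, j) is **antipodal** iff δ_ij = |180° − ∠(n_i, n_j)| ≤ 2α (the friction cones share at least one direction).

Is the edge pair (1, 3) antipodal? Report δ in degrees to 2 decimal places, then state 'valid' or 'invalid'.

δ = 58.19°, valid

α = atan 0.7 = 34.99°;  2α = 69.98°
edge 1: e_1 = (+2.03, -0.31);  n_1 = (-0.1510, -0.9885)
edge 3: e_3 = (-0.79, +1.85);  n_3 = (+0.9197, +0.3927)
∠(n_1, n_3) = 121.81°
δ = |180° − 121.81°| = 58.19°
58.19° ≤ 2α = 69.98°  →  valid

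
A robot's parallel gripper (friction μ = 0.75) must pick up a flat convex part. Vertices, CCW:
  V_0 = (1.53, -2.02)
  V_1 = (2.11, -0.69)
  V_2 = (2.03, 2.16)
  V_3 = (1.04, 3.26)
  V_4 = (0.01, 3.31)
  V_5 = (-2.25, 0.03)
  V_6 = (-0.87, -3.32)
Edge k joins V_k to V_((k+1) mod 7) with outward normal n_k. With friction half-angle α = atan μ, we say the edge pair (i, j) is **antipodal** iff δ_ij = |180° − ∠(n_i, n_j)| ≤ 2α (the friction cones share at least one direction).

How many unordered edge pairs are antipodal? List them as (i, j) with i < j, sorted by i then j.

α = atan 0.75 = 36.87°;  2α = 73.74°
n_0 = (+0.9166, -0.3997)
n_1 = (+0.9996, +0.0281)
n_2 = (+0.7433, +0.6690)
n_3 = (+0.0485, +0.9988)
n_4 = (-0.8235, +0.5674)
n_5 = (-0.9246, -0.3809)
n_6 = (+0.4763, -0.8793)
  (0,1): δ = 154.83°  ·
  (0,2): δ = 114.45°  ·
  (0,3): δ = 69.22°  ✓
  (0,4): δ = 11.01°  ✓
  (0,5): δ = 45.95°  ✓
  (0,6): δ = 142.00°  ·
  (1,2): δ = 139.62°  ·
  (1,3): δ = 94.39°  ·
  (1,4): δ = 36.18°  ✓
  (1,5): δ = 20.78°  ✓
  (1,6): δ = 116.84°  ·
  (2,3): δ = 134.77°  ·
  (2,4): δ = 76.56°  ·
  (2,5): δ = 19.60°  ✓
  (2,6): δ = 76.46°  ·
  (3,4): δ = 121.79°  ·
  (3,5): δ = 64.83°  ✓
  (3,6): δ = 31.22°  ✓
  (4,5): δ = 123.04°  ·
  (4,6): δ = 26.99°  ✓
  (5,6): δ = 83.95°  ·
antipodal pairs: 9

count = 9; pairs: (0,3), (0,4), (0,5), (1,4), (1,5), (2,5), (3,5), (3,6), (4,6)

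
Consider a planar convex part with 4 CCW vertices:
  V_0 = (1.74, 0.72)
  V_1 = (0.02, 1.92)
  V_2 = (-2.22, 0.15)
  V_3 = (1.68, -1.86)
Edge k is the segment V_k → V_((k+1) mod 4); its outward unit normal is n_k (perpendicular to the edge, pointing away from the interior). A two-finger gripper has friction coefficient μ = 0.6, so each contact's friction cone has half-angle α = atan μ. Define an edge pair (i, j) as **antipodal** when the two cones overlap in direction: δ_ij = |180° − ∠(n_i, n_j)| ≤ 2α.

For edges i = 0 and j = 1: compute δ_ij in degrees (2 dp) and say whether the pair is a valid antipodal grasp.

δ = 106.78°, invalid

α = atan 0.6 = 30.96°;  2α = 61.93°
edge 0: e_0 = (-1.72, +1.20);  n_0 = (+0.5722, +0.8201)
edge 1: e_1 = (-2.24, -1.77);  n_1 = (-0.6200, +0.7846)
∠(n_0, n_1) = 73.22°
δ = |180° − 73.22°| = 106.78°
106.78° > 2α = 61.93°  →  invalid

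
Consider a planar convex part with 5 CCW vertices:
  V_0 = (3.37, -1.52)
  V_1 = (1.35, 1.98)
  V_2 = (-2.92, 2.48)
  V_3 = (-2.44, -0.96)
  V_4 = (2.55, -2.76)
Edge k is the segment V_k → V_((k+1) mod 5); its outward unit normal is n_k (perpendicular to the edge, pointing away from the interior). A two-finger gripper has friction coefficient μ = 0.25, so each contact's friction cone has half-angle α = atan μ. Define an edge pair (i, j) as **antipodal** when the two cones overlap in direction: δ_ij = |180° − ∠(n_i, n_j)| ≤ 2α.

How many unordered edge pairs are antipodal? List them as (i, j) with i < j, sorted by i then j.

count = 2; pairs: (0,2), (1,3)

α = atan 0.25 = 14.04°;  2α = 28.07°
n_0 = (+0.8661, +0.4999)
n_1 = (+0.1163, +0.9932)
n_2 = (-0.9904, -0.1382)
n_3 = (-0.3393, -0.9407)
n_4 = (+0.8341, -0.5516)
  (0,1): δ = 126.67°  ·
  (0,2): δ = 22.05°  ✓
  (0,3): δ = 40.17°  ·
  (0,4): δ = 116.53°  ·
  (1,2): δ = 75.38°  ·
  (1,3): δ = 13.16°  ✓
  (1,4): δ = 63.20°  ·
  (2,3): δ = 117.78°  ·
  (2,4): δ = 41.42°  ·
  (3,4): δ = 103.64°  ·
antipodal pairs: 2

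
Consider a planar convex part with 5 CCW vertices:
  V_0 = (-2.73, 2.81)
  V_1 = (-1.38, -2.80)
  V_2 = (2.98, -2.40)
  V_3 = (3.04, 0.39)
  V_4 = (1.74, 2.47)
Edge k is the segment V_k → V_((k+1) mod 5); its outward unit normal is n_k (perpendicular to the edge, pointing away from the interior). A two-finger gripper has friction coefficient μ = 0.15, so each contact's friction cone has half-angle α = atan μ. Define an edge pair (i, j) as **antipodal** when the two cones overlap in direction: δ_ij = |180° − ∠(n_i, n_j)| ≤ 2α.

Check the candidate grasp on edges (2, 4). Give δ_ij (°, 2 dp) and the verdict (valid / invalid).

α = atan 0.15 = 8.53°;  2α = 17.06°
edge 2: e_2 = (+0.06, +2.79);  n_2 = (+0.9998, -0.0215)
edge 4: e_4 = (-4.47, +0.34);  n_4 = (+0.0758, +0.9971)
∠(n_2, n_4) = 86.88°
δ = |180° − 86.88°| = 93.12°
93.12° > 2α = 17.06°  →  invalid

δ = 93.12°, invalid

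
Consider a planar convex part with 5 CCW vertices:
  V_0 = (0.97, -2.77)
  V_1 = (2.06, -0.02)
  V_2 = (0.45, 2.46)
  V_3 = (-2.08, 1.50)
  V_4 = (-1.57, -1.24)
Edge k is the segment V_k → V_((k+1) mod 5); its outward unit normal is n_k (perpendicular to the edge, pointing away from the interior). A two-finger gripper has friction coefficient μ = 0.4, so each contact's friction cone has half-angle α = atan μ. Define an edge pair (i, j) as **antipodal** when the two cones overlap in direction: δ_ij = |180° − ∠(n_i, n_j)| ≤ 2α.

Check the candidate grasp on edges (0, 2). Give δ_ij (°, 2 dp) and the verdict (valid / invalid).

δ = 47.60°, invalid

α = atan 0.4 = 21.80°;  2α = 43.60°
edge 0: e_0 = (+1.09, +2.75);  n_0 = (+0.9296, -0.3685)
edge 2: e_2 = (-2.53, -0.96);  n_2 = (-0.3548, +0.9350)
∠(n_0, n_2) = 132.40°
δ = |180° − 132.40°| = 47.60°
47.60° > 2α = 43.60°  →  invalid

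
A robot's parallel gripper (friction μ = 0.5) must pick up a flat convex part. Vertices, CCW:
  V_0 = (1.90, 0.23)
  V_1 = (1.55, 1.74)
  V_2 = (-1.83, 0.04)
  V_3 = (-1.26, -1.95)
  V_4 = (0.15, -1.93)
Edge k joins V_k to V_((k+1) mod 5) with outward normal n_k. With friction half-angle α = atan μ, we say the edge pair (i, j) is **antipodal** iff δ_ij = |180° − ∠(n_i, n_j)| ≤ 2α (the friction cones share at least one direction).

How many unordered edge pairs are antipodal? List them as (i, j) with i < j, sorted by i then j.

α = atan 0.5 = 26.57°;  2α = 53.13°
n_0 = (+0.9742, +0.2258)
n_1 = (-0.4493, +0.8934)
n_2 = (-0.9613, -0.2754)
n_3 = (+0.0142, -0.9999)
n_4 = (+0.7770, -0.6295)
  (0,1): δ = 76.35°  ·
  (0,2): δ = 2.93°  ✓
  (0,3): δ = 77.76°  ·
  (0,4): δ = 127.94°  ·
  (1,2): δ = 100.72°  ·
  (1,3): δ = 25.89°  ✓
  (1,4): δ = 24.29°  ✓
  (2,3): δ = 105.17°  ·
  (2,4): δ = 55.00°  ·
  (3,4): δ = 129.83°  ·
antipodal pairs: 3

count = 3; pairs: (0,2), (1,3), (1,4)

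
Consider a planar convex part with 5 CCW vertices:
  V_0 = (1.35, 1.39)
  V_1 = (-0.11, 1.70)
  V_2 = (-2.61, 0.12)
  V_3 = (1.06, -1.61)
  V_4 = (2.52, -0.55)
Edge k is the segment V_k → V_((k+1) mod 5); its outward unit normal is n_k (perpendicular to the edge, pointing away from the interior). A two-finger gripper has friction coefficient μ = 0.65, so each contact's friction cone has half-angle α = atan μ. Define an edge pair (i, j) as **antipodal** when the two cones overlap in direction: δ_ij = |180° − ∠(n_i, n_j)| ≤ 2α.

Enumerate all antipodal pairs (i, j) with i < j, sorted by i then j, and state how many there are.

count = 5; pairs: (0,2), (0,3), (1,2), (1,3), (2,4)

α = atan 0.65 = 33.02°;  2α = 66.05°
n_0 = (+0.2077, +0.9782)
n_1 = (-0.5342, +0.8453)
n_2 = (-0.4264, -0.9045)
n_3 = (+0.5875, -0.8092)
n_4 = (+0.8563, +0.5164)
  (0,1): δ = 135.72°  ·
  (0,2): δ = 13.25°  ✓
  (0,3): δ = 47.97°  ✓
  (0,4): δ = 133.08°  ·
  (1,2): δ = 57.53°  ✓
  (1,3): δ = 3.69°  ✓
  (1,4): δ = 88.80°  ·
  (2,3): δ = 118.78°  ·
  (2,4): δ = 33.67°  ✓
  (3,4): δ = 94.89°  ·
antipodal pairs: 5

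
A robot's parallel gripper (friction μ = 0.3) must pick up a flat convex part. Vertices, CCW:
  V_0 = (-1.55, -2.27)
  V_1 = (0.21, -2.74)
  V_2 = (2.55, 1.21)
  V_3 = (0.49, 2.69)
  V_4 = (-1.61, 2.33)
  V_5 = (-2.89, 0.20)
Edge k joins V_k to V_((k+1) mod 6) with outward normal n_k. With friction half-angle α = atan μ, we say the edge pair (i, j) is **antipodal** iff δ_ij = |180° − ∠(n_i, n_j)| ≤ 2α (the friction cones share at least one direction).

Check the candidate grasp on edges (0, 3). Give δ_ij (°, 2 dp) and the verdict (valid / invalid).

α = atan 0.3 = 16.70°;  2α = 33.40°
edge 0: e_0 = (+1.76, -0.47);  n_0 = (-0.2580, -0.9661)
edge 3: e_3 = (-2.10, -0.36);  n_3 = (-0.1690, +0.9856)
∠(n_0, n_3) = 155.32°
δ = |180° − 155.32°| = 24.68°
24.68° ≤ 2α = 33.40°  →  valid

δ = 24.68°, valid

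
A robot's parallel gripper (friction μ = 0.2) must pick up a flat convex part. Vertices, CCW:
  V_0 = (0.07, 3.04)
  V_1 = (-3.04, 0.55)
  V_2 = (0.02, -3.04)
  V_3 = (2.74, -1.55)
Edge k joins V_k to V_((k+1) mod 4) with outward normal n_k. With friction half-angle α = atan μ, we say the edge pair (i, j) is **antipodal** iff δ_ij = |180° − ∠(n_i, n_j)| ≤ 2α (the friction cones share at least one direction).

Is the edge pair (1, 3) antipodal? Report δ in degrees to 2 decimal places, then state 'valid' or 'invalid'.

δ = 10.26°, valid

α = atan 0.2 = 11.31°;  2α = 22.62°
edge 1: e_1 = (+3.06, -3.59);  n_1 = (-0.7610, -0.6487)
edge 3: e_3 = (-2.67, +4.59);  n_3 = (+0.8644, +0.5028)
∠(n_1, n_3) = 169.74°
δ = |180° − 169.74°| = 10.26°
10.26° ≤ 2α = 22.62°  →  valid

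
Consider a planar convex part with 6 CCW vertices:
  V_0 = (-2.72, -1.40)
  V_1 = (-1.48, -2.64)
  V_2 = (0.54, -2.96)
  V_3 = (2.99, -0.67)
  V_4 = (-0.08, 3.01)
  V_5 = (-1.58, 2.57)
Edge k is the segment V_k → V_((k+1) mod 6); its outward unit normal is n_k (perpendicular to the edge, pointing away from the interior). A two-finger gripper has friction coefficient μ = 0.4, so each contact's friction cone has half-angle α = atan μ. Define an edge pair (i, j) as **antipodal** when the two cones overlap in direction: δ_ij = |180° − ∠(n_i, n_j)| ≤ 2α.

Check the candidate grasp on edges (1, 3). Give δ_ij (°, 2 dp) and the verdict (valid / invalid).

α = atan 0.4 = 21.80°;  2α = 43.60°
edge 1: e_1 = (+2.02, -0.32);  n_1 = (-0.1565, -0.9877)
edge 3: e_3 = (-3.07, +3.68);  n_3 = (+0.7679, +0.6406)
∠(n_1, n_3) = 138.84°
δ = |180° − 138.84°| = 41.16°
41.16° ≤ 2α = 43.60°  →  valid

δ = 41.16°, valid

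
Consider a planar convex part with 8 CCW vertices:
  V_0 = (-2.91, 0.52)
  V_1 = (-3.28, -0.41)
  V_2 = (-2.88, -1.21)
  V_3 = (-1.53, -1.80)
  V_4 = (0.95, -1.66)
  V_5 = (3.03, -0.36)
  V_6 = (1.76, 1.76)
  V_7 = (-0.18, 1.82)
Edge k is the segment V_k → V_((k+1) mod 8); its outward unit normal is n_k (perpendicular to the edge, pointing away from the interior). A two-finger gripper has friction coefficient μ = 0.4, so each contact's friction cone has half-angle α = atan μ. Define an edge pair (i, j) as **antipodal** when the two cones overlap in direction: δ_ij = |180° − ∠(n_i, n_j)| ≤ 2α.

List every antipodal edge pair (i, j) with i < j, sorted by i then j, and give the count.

count = 8; pairs: (0,4), (1,5), (2,5), (2,6), (3,6), (3,7), (4,6), (4,7)

α = atan 0.4 = 21.80°;  2α = 43.60°
n_0 = (-0.9292, +0.3697)
n_1 = (-0.8944, -0.4472)
n_2 = (-0.4005, -0.9163)
n_3 = (+0.0564, -0.9984)
n_4 = (+0.5300, -0.8480)
n_5 = (+0.8578, +0.5139)
n_6 = (+0.0309, +0.9995)
n_7 = (-0.4299, +0.9029)
  (0,1): δ = 131.74°  ·
  (0,2): δ = 91.91°  ·
  (0,3): δ = 65.07°  ·
  (0,4): δ = 36.30°  ✓
  (0,5): δ = 52.62°  ·
  (0,6): δ = 109.92°  ·
  (0,7): δ = 137.16°  ·
  (1,2): δ = 140.17°  ·
  (1,3): δ = 113.33°  ·
  (1,4): δ = 84.56°  ·
  (1,5): δ = 4.36°  ✓
  (1,6): δ = 61.66°  ·
  (1,7): δ = 88.90°  ·
  (2,3): δ = 153.16°  ·
  (2,4): δ = 124.39°  ·
  (2,5): δ = 35.47°  ✓
  (2,6): δ = 21.84°  ✓
  (2,7): δ = 49.07°  ·
  (3,4): δ = 151.23°  ·
  (3,5): δ = 62.31°  ·
  (3,6): δ = 5.00°  ✓
  (3,7): δ = 22.23°  ✓
  (4,5): δ = 91.08°  ·
  (4,6): δ = 33.78°  ✓
  (4,7): δ = 6.54°  ✓
  (5,6): δ = 122.70°  ·
  (5,7): δ = 95.46°  ·
  (6,7): δ = 152.77°  ·
antipodal pairs: 8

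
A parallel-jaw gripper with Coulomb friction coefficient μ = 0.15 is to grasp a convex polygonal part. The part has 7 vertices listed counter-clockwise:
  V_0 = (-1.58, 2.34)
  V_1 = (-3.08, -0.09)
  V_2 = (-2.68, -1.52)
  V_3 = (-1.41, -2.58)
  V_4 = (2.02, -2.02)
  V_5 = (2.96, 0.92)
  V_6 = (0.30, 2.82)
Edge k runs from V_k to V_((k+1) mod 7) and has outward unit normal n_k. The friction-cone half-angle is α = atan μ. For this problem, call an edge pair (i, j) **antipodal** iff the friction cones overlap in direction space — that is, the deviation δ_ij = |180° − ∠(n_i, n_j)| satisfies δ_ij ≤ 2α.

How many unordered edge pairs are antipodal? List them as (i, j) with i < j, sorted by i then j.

α = atan 0.15 = 8.53°;  2α = 17.06°
n_0 = (-0.8509, +0.5253)
n_1 = (-0.9630, -0.2694)
n_2 = (-0.6408, -0.7677)
n_3 = (+0.1611, -0.9869)
n_4 = (+0.9525, -0.3045)
n_5 = (+0.5812, +0.8137)
n_6 = (-0.2474, +0.9689)
  (0,1): δ = 132.69°  ·
  (0,2): δ = 98.16°  ·
  (0,3): δ = 49.04°  ·
  (0,4): δ = 13.96°  ✓
  (0,5): δ = 86.15°  ·
  (0,6): δ = 136.01°  ·
  (1,2): δ = 145.48°  ·
  (1,3): δ = 96.35°  ·
  (1,4): δ = 33.36°  ·
  (1,5): δ = 38.83°  ·
  (1,6): δ = 88.70°  ·
  (2,3): δ = 130.88°  ·
  (2,4): δ = 67.88°  ·
  (2,5): δ = 4.31°  ✓
  (2,6): δ = 54.17°  ·
  (3,4): δ = 117.00°  ·
  (3,5): δ = 44.81°  ·
  (3,6): δ = 5.05°  ✓
  (4,5): δ = 107.81°  ·
  (4,6): δ = 57.95°  ·
  (5,6): δ = 130.14°  ·
antipodal pairs: 3

count = 3; pairs: (0,4), (2,5), (3,6)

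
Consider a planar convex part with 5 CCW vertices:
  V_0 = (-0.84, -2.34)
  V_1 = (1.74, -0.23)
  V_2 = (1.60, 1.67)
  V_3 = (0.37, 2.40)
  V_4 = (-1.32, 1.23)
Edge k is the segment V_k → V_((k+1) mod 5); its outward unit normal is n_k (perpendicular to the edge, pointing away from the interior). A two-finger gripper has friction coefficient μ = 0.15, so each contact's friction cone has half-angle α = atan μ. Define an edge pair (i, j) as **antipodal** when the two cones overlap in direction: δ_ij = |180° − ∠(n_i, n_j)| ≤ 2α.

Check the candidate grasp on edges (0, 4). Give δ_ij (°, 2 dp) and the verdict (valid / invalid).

α = atan 0.15 = 8.53°;  2α = 17.06°
edge 0: e_0 = (+2.58, +2.11);  n_0 = (+0.6331, -0.7741)
edge 4: e_4 = (+0.48, -3.57);  n_4 = (-0.9911, -0.1333)
∠(n_0, n_4) = 121.62°
δ = |180° − 121.62°| = 58.38°
58.38° > 2α = 17.06°  →  invalid

δ = 58.38°, invalid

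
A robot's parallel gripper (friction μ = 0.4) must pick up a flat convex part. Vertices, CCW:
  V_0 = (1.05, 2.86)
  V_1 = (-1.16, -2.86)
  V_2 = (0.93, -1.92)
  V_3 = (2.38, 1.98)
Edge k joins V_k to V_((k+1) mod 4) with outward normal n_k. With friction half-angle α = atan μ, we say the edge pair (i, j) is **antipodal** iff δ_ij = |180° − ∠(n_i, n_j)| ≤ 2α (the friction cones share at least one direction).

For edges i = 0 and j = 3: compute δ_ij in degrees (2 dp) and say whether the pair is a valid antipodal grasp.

α = atan 0.4 = 21.80°;  2α = 43.60°
edge 0: e_0 = (-2.21, -5.72);  n_0 = (-0.9328, +0.3604)
edge 3: e_3 = (-1.33, +0.88);  n_3 = (+0.5518, +0.8340)
∠(n_0, n_3) = 102.37°
δ = |180° − 102.37°| = 77.63°
77.63° > 2α = 43.60°  →  invalid

δ = 77.63°, invalid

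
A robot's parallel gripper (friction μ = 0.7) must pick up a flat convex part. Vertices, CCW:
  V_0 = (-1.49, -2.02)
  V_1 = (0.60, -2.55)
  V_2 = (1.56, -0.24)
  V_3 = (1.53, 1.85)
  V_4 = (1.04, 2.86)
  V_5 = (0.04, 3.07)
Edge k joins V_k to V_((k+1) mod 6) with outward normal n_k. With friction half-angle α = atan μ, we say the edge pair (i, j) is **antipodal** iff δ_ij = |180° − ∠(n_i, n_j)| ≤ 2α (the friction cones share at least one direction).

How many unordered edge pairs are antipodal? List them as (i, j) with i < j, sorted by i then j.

count = 5; pairs: (0,3), (0,4), (1,5), (2,5), (3,5)

α = atan 0.7 = 34.99°;  2α = 69.98°
n_0 = (-0.2458, -0.9693)
n_1 = (+0.9234, -0.3838)
n_2 = (+0.9999, +0.0144)
n_3 = (+0.8997, +0.4365)
n_4 = (+0.2055, +0.9787)
n_5 = (-0.9577, +0.2879)
  (0,1): δ = 98.34°  ·
  (0,2): δ = 74.95°  ·
  (0,3): δ = 49.89°  ✓
  (0,4): δ = 2.37°  ✓
  (0,5): δ = 87.50°  ·
  (1,2): δ = 156.61°  ·
  (1,3): δ = 131.55°  ·
  (1,4): δ = 79.29°  ·
  (1,5): δ = 5.84°  ✓
  (2,3): δ = 154.94°  ·
  (2,4): δ = 102.68°  ·
  (2,5): δ = 17.55°  ✓
  (3,4): δ = 127.74°  ·
  (3,5): δ = 42.61°  ✓
  (4,5): δ = 94.87°  ·
antipodal pairs: 5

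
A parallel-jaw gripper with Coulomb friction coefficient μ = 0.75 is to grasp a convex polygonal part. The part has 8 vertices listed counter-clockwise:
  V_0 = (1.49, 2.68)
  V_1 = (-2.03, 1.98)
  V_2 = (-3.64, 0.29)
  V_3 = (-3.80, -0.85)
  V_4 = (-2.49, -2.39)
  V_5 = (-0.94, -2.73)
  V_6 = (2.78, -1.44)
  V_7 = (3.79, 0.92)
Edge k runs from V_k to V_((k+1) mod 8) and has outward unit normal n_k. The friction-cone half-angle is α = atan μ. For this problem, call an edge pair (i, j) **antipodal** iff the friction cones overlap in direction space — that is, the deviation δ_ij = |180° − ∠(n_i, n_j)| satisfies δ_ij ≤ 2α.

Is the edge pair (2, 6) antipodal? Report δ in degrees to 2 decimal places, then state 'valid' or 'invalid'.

α = atan 0.75 = 36.87°;  2α = 73.74°
edge 2: e_2 = (-0.16, -1.14);  n_2 = (-0.9903, +0.1390)
edge 6: e_6 = (+1.01, +2.36);  n_6 = (+0.9193, -0.3934)
∠(n_2, n_6) = 164.82°
δ = |180° − 164.82°| = 15.18°
15.18° ≤ 2α = 73.74°  →  valid

δ = 15.18°, valid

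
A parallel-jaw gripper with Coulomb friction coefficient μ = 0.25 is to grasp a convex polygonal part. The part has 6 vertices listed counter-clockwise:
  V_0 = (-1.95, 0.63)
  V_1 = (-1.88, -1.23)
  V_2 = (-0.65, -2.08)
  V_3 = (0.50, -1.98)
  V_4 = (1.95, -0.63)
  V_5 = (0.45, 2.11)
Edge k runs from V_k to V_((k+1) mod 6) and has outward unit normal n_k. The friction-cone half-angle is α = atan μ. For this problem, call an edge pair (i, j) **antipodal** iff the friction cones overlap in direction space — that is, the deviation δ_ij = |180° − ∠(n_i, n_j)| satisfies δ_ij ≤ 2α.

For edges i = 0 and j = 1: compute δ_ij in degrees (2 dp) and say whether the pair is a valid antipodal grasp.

δ = 126.80°, invalid

α = atan 0.25 = 14.04°;  2α = 28.07°
edge 0: e_0 = (+0.07, -1.86);  n_0 = (-0.9993, -0.0376)
edge 1: e_1 = (+1.23, -0.85);  n_1 = (-0.5685, -0.8227)
∠(n_0, n_1) = 53.20°
δ = |180° − 53.20°| = 126.80°
126.80° > 2α = 28.07°  →  invalid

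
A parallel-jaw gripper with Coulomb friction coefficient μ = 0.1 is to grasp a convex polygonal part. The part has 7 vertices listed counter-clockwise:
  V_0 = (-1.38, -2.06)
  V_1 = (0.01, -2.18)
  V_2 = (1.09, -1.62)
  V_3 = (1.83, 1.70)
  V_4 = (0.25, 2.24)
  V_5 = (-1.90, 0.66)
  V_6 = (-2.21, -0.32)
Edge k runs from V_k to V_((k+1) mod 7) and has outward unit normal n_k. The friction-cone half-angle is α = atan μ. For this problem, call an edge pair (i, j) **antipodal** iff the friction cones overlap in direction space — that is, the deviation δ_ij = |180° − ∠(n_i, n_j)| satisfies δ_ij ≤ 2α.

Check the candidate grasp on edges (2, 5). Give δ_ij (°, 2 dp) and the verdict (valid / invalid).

δ = 4.99°, valid

α = atan 0.1 = 5.71°;  2α = 11.42°
edge 2: e_2 = (+0.74, +3.32);  n_2 = (+0.9760, -0.2176)
edge 5: e_5 = (-0.31, -0.98);  n_5 = (-0.9534, +0.3016)
∠(n_2, n_5) = 175.01°
δ = |180° − 175.01°| = 4.99°
4.99° ≤ 2α = 11.42°  →  valid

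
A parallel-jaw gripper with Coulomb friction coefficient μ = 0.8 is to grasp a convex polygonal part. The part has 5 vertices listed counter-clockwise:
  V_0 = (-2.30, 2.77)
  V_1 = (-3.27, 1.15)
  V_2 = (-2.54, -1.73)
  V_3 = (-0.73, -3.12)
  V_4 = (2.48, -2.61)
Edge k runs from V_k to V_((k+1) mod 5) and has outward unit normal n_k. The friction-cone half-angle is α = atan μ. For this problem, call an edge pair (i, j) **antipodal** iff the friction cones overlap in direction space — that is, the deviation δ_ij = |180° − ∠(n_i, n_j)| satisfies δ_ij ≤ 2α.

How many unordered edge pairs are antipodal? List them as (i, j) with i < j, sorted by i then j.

count = 5; pairs: (0,3), (0,4), (1,4), (2,4), (3,4)

α = atan 0.8 = 38.66°;  2α = 77.32°
n_0 = (-0.8580, +0.5137)
n_1 = (-0.9693, -0.2457)
n_2 = (-0.6091, -0.7931)
n_3 = (+0.1569, -0.9876)
n_4 = (+0.7476, +0.6642)
  (0,1): δ = 134.86°  ·
  (0,2): δ = 96.61°  ·
  (0,3): δ = 50.06°  ✓
  (0,4): δ = 72.53°  ✓
  (1,2): δ = 141.75°  ·
  (1,3): δ = 95.20°  ·
  (1,4): δ = 27.40°  ✓
  (2,3): δ = 133.45°  ·
  (2,4): δ = 10.86°  ✓
  (3,4): δ = 57.41°  ✓
antipodal pairs: 5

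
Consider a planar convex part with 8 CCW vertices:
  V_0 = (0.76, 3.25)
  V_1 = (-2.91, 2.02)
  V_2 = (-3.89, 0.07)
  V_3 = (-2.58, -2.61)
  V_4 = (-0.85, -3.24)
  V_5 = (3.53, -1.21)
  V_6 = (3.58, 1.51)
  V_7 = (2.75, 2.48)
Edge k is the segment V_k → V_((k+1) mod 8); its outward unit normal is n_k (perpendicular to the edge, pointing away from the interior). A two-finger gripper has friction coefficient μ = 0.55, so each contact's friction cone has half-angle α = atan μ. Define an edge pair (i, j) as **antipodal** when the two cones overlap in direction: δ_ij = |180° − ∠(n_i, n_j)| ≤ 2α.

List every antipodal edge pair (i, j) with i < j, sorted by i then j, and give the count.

α = atan 0.55 = 28.81°;  2α = 57.62°
n_0 = (-0.3178, +0.9482)
n_1 = (-0.8935, +0.4490)
n_2 = (-0.8984, -0.4392)
n_3 = (-0.3422, -0.9396)
n_4 = (+0.4205, -0.9073)
n_5 = (+0.9998, -0.0184)
n_6 = (+0.7598, +0.6501)
n_7 = (+0.3609, +0.9326)
  (0,1): δ = 135.21°  ·
  (0,2): δ = 82.48°  ·
  (0,3): δ = 38.54°  ✓
  (0,4): δ = 6.34°  ✓
  (0,5): δ = 70.42°  ·
  (0,6): δ = 112.02°  ·
  (0,7): δ = 140.32°  ·
  (1,2): δ = 127.27°  ·
  (1,3): δ = 83.33°  ·
  (1,4): δ = 38.45°  ✓
  (1,5): δ = 25.63°  ✓
  (1,6): δ = 67.24°  ·
  (1,7): δ = 95.53°  ·
  (2,3): δ = 136.06°  ·
  (2,4): δ = 91.18°  ·
  (2,5): δ = 27.10°  ✓
  (2,6): δ = 14.50°  ✓
  (2,7): δ = 42.80°  ✓
  (3,4): δ = 135.12°  ·
  (3,5): δ = 71.04°  ·
  (3,6): δ = 29.44°  ✓
  (3,7): δ = 1.14°  ✓
  (4,5): δ = 115.92°  ·
  (4,6): δ = 74.31°  ·
  (4,7): δ = 46.02°  ✓
  (5,6): δ = 138.39°  ·
  (5,7): δ = 110.10°  ·
  (6,7): δ = 151.71°  ·
antipodal pairs: 10

count = 10; pairs: (0,3), (0,4), (1,4), (1,5), (2,5), (2,6), (2,7), (3,6), (3,7), (4,7)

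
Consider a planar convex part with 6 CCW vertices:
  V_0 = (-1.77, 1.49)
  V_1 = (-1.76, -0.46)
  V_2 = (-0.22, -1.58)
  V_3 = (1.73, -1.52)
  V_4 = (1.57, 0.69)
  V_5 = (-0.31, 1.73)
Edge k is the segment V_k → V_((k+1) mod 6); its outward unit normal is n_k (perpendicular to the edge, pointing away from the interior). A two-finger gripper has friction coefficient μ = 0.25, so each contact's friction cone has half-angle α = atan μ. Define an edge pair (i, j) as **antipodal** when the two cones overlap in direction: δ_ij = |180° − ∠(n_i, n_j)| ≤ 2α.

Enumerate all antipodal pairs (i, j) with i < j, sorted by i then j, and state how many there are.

count = 3; pairs: (0,3), (1,4), (2,5)

α = atan 0.25 = 14.04°;  2α = 28.07°
n_0 = (-1.0000, -0.0051)
n_1 = (-0.5882, -0.8087)
n_2 = (+0.0308, -0.9995)
n_3 = (+0.9974, +0.0722)
n_4 = (+0.4841, +0.8750)
n_5 = (-0.1622, +0.9868)
  (0,1): δ = 126.32°  ·
  (0,2): δ = 88.53°  ·
  (0,3): δ = 3.85°  ✓
  (0,4): δ = 60.76°  ·
  (0,5): δ = 99.04°  ·
  (1,2): δ = 142.21°  ·
  (1,3): δ = 49.83°  ·
  (1,4): δ = 7.08°  ✓
  (1,5): δ = 45.36°  ·
  (2,3): δ = 87.62°  ·
  (2,4): δ = 30.71°  ·
  (2,5): δ = 7.57°  ✓
  (3,4): δ = 123.09°  ·
  (3,5): δ = 84.81°  ·
  (4,5): δ = 141.71°  ·
antipodal pairs: 3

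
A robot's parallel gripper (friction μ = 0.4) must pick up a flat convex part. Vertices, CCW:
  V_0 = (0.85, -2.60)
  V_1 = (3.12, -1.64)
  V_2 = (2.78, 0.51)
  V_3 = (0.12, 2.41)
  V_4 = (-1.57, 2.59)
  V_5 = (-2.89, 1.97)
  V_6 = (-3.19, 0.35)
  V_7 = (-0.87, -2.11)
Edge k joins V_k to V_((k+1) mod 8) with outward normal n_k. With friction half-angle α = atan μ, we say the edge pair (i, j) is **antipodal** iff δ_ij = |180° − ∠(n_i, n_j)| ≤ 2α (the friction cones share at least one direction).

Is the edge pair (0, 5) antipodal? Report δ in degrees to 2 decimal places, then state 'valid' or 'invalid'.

δ = 56.58°, invalid

α = atan 0.4 = 21.80°;  2α = 43.60°
edge 0: e_0 = (+2.27, +0.96);  n_0 = (+0.3895, -0.9210)
edge 5: e_5 = (-0.30, -1.62);  n_5 = (-0.9833, +0.1821)
∠(n_0, n_5) = 123.42°
δ = |180° − 123.42°| = 56.58°
56.58° > 2α = 43.60°  →  invalid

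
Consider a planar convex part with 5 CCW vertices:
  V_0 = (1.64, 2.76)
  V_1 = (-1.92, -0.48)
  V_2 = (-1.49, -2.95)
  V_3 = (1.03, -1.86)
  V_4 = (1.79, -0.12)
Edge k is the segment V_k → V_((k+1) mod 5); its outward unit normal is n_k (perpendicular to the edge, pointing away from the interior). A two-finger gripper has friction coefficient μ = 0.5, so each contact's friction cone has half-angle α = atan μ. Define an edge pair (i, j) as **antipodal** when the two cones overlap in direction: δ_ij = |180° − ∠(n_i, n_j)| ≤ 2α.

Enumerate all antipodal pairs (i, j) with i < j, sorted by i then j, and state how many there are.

α = atan 0.5 = 26.57°;  2α = 53.13°
n_0 = (-0.6731, +0.7396)
n_1 = (-0.9852, -0.1715)
n_2 = (+0.3970, -0.9178)
n_3 = (+0.9164, -0.4003)
n_4 = (+0.9986, +0.0520)
  (0,1): δ = 122.43°  ·
  (0,2): δ = 18.92°  ✓
  (0,3): δ = 24.10°  ✓
  (0,4): δ = 50.68°  ✓
  (1,2): δ = 76.49°  ·
  (1,3): δ = 33.47°  ✓
  (1,4): δ = 6.89°  ✓
  (2,3): δ = 136.99°  ·
  (2,4): δ = 110.41°  ·
  (3,4): δ = 153.42°  ·
antipodal pairs: 5

count = 5; pairs: (0,2), (0,3), (0,4), (1,3), (1,4)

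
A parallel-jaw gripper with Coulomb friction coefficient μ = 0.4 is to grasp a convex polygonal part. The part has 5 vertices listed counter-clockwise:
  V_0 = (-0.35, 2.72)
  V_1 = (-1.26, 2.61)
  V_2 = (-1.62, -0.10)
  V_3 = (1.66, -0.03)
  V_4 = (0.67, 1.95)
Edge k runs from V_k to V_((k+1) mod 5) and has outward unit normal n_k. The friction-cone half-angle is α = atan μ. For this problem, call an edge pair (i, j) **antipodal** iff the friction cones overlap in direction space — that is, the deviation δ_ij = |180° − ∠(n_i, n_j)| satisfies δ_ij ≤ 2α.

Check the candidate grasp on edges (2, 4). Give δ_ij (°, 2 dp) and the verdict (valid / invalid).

α = atan 0.4 = 21.80°;  2α = 43.60°
edge 2: e_2 = (+3.28, +0.07);  n_2 = (+0.0213, -0.9998)
edge 4: e_4 = (-1.02, +0.77);  n_4 = (+0.6025, +0.7981)
∠(n_2, n_4) = 141.73°
δ = |180° − 141.73°| = 38.27°
38.27° ≤ 2α = 43.60°  →  valid

δ = 38.27°, valid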